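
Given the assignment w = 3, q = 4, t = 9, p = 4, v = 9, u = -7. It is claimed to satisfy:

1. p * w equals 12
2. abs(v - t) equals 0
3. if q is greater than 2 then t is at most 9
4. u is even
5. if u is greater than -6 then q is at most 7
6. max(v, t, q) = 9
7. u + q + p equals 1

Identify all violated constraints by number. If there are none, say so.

1. p * w = 4 * 3 = 12  ✔
2. abs(9 - 9) = 0  ✔
3. q = 4 > 2, so we need t ≤ 9; t = 9 ≤ 9  ✔
4. u = -7 is odd  ✘
5. u = -7, not > -6; antecedent false, conditional vacuously true  ✔
6. max(9, 9, 4) = 9  ✔
7. u + q + p = -7 + 4 + 4 = 1  ✔

Violated: 4.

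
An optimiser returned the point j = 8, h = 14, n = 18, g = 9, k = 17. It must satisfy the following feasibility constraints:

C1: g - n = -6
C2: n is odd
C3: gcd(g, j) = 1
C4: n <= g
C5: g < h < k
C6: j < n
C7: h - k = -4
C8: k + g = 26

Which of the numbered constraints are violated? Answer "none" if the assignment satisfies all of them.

C1: g - n = 9 - 18 = -9, not -6  false
C2: n = 18 is even  false
C3: gcd(9, 8) = 1  true
C4: n = 18, g = 9; 18 > 9 (want ≤)  false
C5: values 9 < 14 < 17  true
C6: j = 8, n = 18; 8 < 18  true
C7: h - k = 14 - 17 = -3, not -4  false
C8: k + g = 17 + 9 = 26  true

Constraints 1, 2, 4, and 7 do not hold.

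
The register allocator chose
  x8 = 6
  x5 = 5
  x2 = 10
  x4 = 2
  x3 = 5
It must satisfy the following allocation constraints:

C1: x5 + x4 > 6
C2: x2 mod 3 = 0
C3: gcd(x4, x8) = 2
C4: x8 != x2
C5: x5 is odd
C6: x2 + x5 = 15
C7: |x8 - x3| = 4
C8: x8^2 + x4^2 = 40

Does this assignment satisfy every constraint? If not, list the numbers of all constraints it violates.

Constraints 2, 7 do not hold.

C1: x5 + x4 = 5 + 2 = 7; 7 > 6  yes
C2: 10 mod 3 = 1, not 0  no
C3: gcd(2, 6) = 2  yes
C4: x8 = 6, x2 = 10; distinct  yes
C5: x5 = 5 is odd  yes
C6: x2 + x5 = 10 + 5 = 15  yes
C7: |6 - 5| = 1, not 4  no
C8: x8^2 + x4^2 = 6^2 + 2^2 = 36 + 4 = 40  yes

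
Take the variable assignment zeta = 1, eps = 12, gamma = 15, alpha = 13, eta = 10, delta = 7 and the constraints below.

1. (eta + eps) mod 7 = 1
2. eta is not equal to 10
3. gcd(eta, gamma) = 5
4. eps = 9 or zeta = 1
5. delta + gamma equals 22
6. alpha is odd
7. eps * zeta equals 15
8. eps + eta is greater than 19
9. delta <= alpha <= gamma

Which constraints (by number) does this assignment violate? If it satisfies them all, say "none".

Constraints 2 and 7 are violated.

1. eta + eps = 22; 22 mod 7 = 1 — holds.
2. eta = 10, but 10 is required to differ — does not hold.
3. gcd(10, 15) = 5 — holds.
4. eps = 12 ≠ 9, but zeta = 1 = 1 (second disjunct) — holds.
5. delta + gamma = 7 + 15 = 22 — holds.
6. alpha = 13 is odd — holds.
7. eps * zeta = 12 * 1 = 12, not 15 — does not hold.
8. eps + eta = 12 + 10 = 22; 22 > 19 — holds.
9. values 7 <= 13 <= 15 — holds.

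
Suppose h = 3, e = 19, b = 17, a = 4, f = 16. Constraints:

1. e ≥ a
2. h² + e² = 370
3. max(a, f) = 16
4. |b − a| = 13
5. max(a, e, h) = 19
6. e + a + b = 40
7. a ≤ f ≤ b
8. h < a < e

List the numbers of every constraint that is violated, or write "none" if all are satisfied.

1. e = 19, a = 4; 19 ≥ 4  ✓
2. h² + e² = 3² + 19² = 9 + 361 = 370  ✓
3. max(4, 16) = 16  ✓
4. |17 − 4| = 13  ✓
5. max(4, 19, 3) = 19  ✓
6. e + a + b = 19 + 4 + 17 = 40  ✓
7. values 4 ≤ 16 ≤ 17  ✓
8. values 3 < 4 < 19  ✓

All constraints are satisfied.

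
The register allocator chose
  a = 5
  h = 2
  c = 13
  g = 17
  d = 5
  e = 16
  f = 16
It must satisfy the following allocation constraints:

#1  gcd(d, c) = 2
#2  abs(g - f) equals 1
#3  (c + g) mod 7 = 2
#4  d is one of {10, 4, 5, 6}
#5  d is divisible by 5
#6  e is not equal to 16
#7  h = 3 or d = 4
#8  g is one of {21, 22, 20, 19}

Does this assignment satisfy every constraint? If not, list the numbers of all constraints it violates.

#1 gcd(5, 13) = 1, not 2  fails
#2 abs(17 - 16) = 1  holds
#3 c + g = 30; 30 mod 7 = 2  holds
#4 d = 5 is in {10, 4, 5, 6}  holds
#5 5 / 5 = 1, so 5 divides 5  holds
#6 e = 16, but 16 is required to differ  fails
#7 h = 2 ≠ 3 and d = 5 ≠ 4; both disjuncts false  fails
#8 g = 17 is not in {21, 22, 20, 19}  fails

The assignment fails constraints 1, 6, 7, and 8.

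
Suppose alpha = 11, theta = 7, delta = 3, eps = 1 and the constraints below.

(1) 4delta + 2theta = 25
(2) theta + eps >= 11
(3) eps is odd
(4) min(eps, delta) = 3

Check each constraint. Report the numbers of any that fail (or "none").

Constraints 1, 2, 4 are violated.

(1) 4delta + 2theta = 4(3) + 2(7) = 26, not 25  ✘
(2) theta + eps = 7 + 1 = 8; 8 < 11, bound 11 not met  ✘
(3) eps = 1 is odd  ✔
(4) min(1, 3) = 1, not 3  ✘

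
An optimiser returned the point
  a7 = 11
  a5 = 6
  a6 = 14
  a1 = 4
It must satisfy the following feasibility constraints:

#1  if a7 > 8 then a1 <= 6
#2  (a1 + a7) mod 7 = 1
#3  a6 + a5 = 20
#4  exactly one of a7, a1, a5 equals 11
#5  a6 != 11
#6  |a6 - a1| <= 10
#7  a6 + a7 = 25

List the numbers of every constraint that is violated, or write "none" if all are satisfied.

#1 a7 = 11 > 8, so we need a1 ≤ 6; a1 = 4 ≤ 6  holds
#2 a1 + a7 = 15; 15 mod 7 = 1  holds
#3 a6 + a5 = 14 + 6 = 20  holds
#4 a7=11, a1=4, a5=6; 1 of them equals 11  holds
#5 a6 = 14, and 14 ≠ 11  holds
#6 |14 - 4| = 10; 10 ≤ 10  holds
#7 a6 + a7 = 14 + 11 = 25  holds

Yes — all constraints hold.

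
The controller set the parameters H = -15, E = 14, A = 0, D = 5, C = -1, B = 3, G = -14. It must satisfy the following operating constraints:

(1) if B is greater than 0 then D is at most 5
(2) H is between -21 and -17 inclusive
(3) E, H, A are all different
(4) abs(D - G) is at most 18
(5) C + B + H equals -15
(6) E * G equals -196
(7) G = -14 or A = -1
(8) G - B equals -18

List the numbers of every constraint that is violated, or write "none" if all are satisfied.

Constraints 2, 4, 5, 8 do not hold.

(1) B = 3 > 0, so we need D ≤ 5; D = 5 ≤ 5  ✓
(2) H = -15 is outside [-21, -17]  ✗
(3) values 14, -15, 0 are pairwise distinct  ✓
(4) abs(5 - (-14)) = 19; 19 > 18, exceeds bound 18  ✗
(5) C + B + H = -1 + 3 + (-15) = -13, not -15  ✗
(6) E * G = 14 * (-14) = -196  ✓
(7) G = -14 = -14 (first disjunct)  ✓
(8) G - B = -14 - 3 = -17, not -18  ✗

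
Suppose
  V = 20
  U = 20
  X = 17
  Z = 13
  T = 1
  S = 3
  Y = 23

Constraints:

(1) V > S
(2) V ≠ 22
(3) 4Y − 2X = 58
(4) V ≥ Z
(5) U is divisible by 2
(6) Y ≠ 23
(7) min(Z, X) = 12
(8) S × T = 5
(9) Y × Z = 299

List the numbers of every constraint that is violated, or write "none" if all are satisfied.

(1) V = 20, S = 3; 20 > 3 — satisfied.
(2) V = 20, and 20 ≠ 22 — satisfied.
(3) 4Y − 2X = 4(23) − 2(17) = 58 — satisfied.
(4) V = 20, Z = 13; 20 ≥ 13 — satisfied.
(5) 20 / 2 = 10, so 2 divides 20 — satisfied.
(6) Y = 23, but 23 is required to differ — violated.
(7) min(13, 17) = 13, not 12 — violated.
(8) S × T = 3 × 1 = 3, not 5 — violated.
(9) Y × Z = 23 × 13 = 299 — satisfied.

Constraints 6, 7, and 8 do not hold.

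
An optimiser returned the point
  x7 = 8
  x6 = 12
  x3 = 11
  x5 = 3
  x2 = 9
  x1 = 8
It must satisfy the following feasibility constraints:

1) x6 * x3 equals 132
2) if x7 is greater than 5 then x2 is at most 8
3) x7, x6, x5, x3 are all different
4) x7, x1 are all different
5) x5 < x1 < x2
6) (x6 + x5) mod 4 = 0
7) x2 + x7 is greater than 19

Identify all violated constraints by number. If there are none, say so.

1) x6 * x3 = 12 * 11 = 132 — holds.
2) x7 = 8 > 5, so we need x2 ≤ 8; but x2 = 9 > 8 — does not hold.
3) values 8, 12, 3, 11 are pairwise distinct — holds.
4) x7 = x1 = 8, not all different — does not hold.
5) values 3 < 8 < 9 — holds.
6) x6 + x5 = 15; 15 mod 4 = 3, not 0 — does not hold.
7) x2 + x7 = 9 + 8 = 17; 17 ≤ 19, bound 19 not met — does not hold.

The assignment fails constraints 2, 4, 6, and 7.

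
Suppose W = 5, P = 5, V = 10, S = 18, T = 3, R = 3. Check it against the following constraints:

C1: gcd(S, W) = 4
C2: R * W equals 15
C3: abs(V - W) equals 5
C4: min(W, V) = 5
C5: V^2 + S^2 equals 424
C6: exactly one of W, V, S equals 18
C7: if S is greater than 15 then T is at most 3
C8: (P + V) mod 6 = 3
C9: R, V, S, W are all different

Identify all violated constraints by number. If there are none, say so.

Violated: 1.

C1: gcd(18, 5) = 1, not 4  ✘
C2: R * W = 3 * 5 = 15  ✔
C3: abs(10 - 5) = 5  ✔
C4: min(5, 10) = 5  ✔
C5: V^2 + S^2 = 10^2 + 18^2 = 100 + 324 = 424  ✔
C6: W=5, V=10, S=18; 1 of them equals 18  ✔
C7: S = 18 > 15, so we need T ≤ 3; T = 3 ≤ 3  ✔
C8: P + V = 15; 15 mod 6 = 3  ✔
C9: values 3, 10, 18, 5 are pairwise distinct  ✔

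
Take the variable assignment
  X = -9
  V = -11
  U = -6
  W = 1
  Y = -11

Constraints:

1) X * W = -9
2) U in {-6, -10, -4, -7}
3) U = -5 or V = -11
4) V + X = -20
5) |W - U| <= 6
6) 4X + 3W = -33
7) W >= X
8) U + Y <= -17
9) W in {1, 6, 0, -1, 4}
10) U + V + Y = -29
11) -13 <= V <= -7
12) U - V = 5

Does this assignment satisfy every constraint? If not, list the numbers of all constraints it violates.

Constraints 5 and 10 do not hold.

1) X * W = -9 * 1 = -9  true
2) U = -6 is in {-6, -10, -4, -7}  true
3) U = -6 ≠ -5, but V = -11 = -11 (second disjunct)  true
4) V + X = -11 + (-9) = -20  true
5) |1 - (-6)| = 7; 7 > 6, exceeds bound 6  false
6) 4X + 3W = 4(-9) + 3(1) = -33  true
7) W = 1, X = -9; 1 ≥ -9  true
8) U + Y = -6 + (-11) = -17; -17 ≤ -17  true
9) W = 1 is in {1, 6, 0, -1, 4}  true
10) U + V + Y = -6 + (-11) + (-11) = -28, not -29  false
11) V = -11 lies in [-13, -7]  true
12) U - V = -6 - (-11) = 5  true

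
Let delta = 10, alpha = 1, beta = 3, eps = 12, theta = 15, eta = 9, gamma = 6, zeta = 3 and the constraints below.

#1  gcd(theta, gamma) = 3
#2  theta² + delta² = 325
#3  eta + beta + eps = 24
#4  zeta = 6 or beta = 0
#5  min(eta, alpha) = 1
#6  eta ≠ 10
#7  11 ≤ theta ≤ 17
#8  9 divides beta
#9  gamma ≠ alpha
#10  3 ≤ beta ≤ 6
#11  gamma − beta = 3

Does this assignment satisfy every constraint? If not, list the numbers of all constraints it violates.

#1 gcd(15, 6) = 3 — holds.
#2 theta² + delta² = 15² + 10² = 225 + 100 = 325 — holds.
#3 eta + beta + eps = 9 + 3 + 12 = 24 — holds.
#4 zeta = 3 ≠ 6 and beta = 3 ≠ 0; both disjuncts false — does not hold.
#5 min(9, 1) = 1 — holds.
#6 eta = 9, and 9 ≠ 10 — holds.
#7 theta = 15 lies in [11, 17] — holds.
#8 3 = 9×0 + 3, so 9 does not divide 3 — does not hold.
#9 gamma = 6, alpha = 1; distinct — holds.
#10 beta = 3 lies in [3, 6] — holds.
#11 gamma − beta = 6 − 3 = 3 — holds.

Constraints 4 and 8 do not hold.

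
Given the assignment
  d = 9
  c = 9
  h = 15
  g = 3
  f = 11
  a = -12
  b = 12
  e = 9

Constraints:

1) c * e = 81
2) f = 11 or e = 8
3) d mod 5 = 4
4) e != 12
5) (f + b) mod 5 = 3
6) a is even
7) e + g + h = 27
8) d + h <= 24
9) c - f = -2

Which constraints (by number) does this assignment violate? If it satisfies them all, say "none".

No violations.

1) c * e = 9 * 9 = 81 — satisfied.
2) f = 11 = 11 (first disjunct) — satisfied.
3) 9 mod 5 = 4 — satisfied.
4) e = 9, and 9 ≠ 12 — satisfied.
5) f + b = 23; 23 mod 5 = 3 — satisfied.
6) a = -12 is even — satisfied.
7) e + g + h = 9 + 3 + 15 = 27 — satisfied.
8) d + h = 9 + 15 = 24; 24 ≤ 24 — satisfied.
9) c - f = 9 - 11 = -2 — satisfied.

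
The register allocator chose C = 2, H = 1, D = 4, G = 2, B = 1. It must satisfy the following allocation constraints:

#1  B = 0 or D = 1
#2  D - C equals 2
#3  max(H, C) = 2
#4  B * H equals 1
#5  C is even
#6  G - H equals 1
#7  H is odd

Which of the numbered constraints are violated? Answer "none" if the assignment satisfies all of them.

#1 B = 1 ≠ 0 and D = 4 ≠ 1; both disjuncts false  no
#2 D - C = 4 - 2 = 2  yes
#3 max(1, 2) = 2  yes
#4 B * H = 1 * 1 = 1  yes
#5 C = 2 is even  yes
#6 G - H = 2 - 1 = 1  yes
#7 H = 1 is odd  yes

Constraint 1 does not hold.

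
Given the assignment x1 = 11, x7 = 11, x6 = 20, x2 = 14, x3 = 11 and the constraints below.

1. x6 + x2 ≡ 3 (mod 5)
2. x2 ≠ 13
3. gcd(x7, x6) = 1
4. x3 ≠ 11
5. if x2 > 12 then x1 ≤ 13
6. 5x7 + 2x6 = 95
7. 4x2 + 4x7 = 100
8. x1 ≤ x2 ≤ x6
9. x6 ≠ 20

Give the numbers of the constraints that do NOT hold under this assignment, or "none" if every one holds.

1. x6 + x2 = 34; 34 mod 5 = 4, not 3 — fails.
2. x2 = 14, and 14 ≠ 13 — holds.
3. gcd(11, 20) = 1 — holds.
4. x3 = 11, but 11 is required to differ — fails.
5. x2 = 14 > 12, so we need x1 ≤ 13; x1 = 11 ≤ 13 — holds.
6. 5x7 + 2x6 = 5(11) + 2(20) = 95 — holds.
7. 4x2 + 4x7 = 4(14) + 4(11) = 100 — holds.
8. values 11 ≤ 14 ≤ 20 — holds.
9. x6 = 20, but 20 is required to differ — fails.

Constraints 1, 4, 9 do not hold.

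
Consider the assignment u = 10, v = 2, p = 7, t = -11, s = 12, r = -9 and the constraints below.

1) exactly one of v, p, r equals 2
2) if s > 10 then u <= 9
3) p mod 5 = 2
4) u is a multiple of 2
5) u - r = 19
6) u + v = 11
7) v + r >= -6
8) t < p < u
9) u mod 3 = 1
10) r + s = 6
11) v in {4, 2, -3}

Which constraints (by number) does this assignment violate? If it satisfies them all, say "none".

Constraints 2, 6, 7, and 10 are violated.

1) v=2, p=7, r=-9; 1 of them equals 2  OK
2) s = 12 > 10, so we need u ≤ 9; but u = 10 > 9  FAIL
3) 7 mod 5 = 2  OK
4) 10 / 2 = 5, so 2 divides 10  OK
5) u - r = 10 - (-9) = 19  OK
6) u + v = 10 + 2 = 12, not 11  FAIL
7) v + r = 2 + (-9) = -7; -7 < -6, bound -6 not met  FAIL
8) values -11 < 7 < 10  OK
9) 10 mod 3 = 1  OK
10) r + s = -9 + 12 = 3, not 6  FAIL
11) v = 2 is in {4, 2, -3}  OK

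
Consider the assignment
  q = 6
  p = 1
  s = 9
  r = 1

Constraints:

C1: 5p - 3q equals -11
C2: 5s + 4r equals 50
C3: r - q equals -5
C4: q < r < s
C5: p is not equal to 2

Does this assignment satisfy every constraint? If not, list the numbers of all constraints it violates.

Constraints 1, 2, 4 do not hold.

C1: 5p - 3q = 5(1) - 3(6) = -13, not -11  no
C2: 5s + 4r = 5(9) + 4(1) = 49, not 50  no
C3: r - q = 1 - 6 = -5  yes
C4: values 6, 1, 9; q = 6 is not < r = 1  no
C5: p = 1, and 1 ≠ 2  yes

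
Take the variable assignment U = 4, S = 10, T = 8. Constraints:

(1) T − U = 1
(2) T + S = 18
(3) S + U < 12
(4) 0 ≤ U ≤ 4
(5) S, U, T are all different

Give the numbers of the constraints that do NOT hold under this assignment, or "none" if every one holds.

The assignment fails constraints 1, 3.

(1) T − U = 8 − 4 = 4, not 1 — does not hold.
(2) T + S = 8 + 10 = 18 — holds.
(3) S + U = 10 + 4 = 14; 14 ≥ 12, bound 12 not met — does not hold.
(4) U = 4 lies in [0, 4] — holds.
(5) values 10, 4, 8 are pairwise distinct — holds.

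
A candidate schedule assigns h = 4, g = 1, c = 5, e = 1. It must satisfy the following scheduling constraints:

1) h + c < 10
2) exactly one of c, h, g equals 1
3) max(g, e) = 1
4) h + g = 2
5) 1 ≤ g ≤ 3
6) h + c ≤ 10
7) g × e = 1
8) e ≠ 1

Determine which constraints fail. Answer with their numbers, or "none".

Violated: 4 and 8.

1) h + c = 4 + 5 = 9; 9 < 10  ✓
2) c=5, h=4, g=1; 1 of them equals 1  ✓
3) max(1, 1) = 1  ✓
4) h + g = 4 + 1 = 5, not 2  ✗
5) g = 1 lies in [1, 3]  ✓
6) h + c = 4 + 5 = 9; 9 ≤ 10  ✓
7) g × e = 1 × 1 = 1  ✓
8) e = 1, but 1 is required to differ  ✗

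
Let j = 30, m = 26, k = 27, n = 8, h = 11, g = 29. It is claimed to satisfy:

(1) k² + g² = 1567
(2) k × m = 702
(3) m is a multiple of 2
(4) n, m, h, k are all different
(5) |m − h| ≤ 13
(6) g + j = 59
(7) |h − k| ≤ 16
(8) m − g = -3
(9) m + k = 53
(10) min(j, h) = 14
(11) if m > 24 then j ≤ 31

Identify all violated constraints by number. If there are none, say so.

(1) k² + g² = 27² + 29² = 729 + 841 = 1570, not 1567 — does not hold.
(2) k × m = 27 × 26 = 702 — holds.
(3) 26 / 2 = 13, so 2 divides 26 — holds.
(4) values 8, 26, 11, 27 are pairwise distinct — holds.
(5) |26 − 11| = 15; 15 > 13, exceeds bound 13 — does not hold.
(6) g + j = 29 + 30 = 59 — holds.
(7) |11 − 27| = 16; 16 ≤ 16 — holds.
(8) m − g = 26 − 29 = -3 — holds.
(9) m + k = 26 + 27 = 53 — holds.
(10) min(30, 11) = 11, not 14 — does not hold.
(11) m = 26 > 24, so we need j ≤ 31; j = 30 ≤ 31 — holds.

Constraints 1, 5, and 10 do not hold.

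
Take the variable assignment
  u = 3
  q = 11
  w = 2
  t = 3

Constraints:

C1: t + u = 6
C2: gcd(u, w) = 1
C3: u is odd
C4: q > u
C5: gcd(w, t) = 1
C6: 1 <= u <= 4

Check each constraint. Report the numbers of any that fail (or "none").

No violations.

C1: t + u = 3 + 3 = 6 — holds.
C2: gcd(3, 2) = 1 — holds.
C3: u = 3 is odd — holds.
C4: q = 11, u = 3; 11 > 3 — holds.
C5: gcd(2, 3) = 1 — holds.
C6: u = 3 lies in [1, 4] — holds.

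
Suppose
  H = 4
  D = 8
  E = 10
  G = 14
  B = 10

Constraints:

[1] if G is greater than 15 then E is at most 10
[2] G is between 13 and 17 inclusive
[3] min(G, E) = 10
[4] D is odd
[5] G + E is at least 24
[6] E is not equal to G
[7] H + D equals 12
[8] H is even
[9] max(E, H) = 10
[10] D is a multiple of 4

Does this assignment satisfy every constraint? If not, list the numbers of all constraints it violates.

Violated: 4.

[1] G = 14, not > 15; antecedent false, conditional vacuously true  true
[2] G = 14 lies in [13, 17]  true
[3] min(14, 10) = 10  true
[4] D = 8 is even  false
[5] G + E = 14 + 10 = 24; 24 ≥ 24  true
[6] E = 10, G = 14; distinct  true
[7] H + D = 4 + 8 = 12  true
[8] H = 4 is even  true
[9] max(10, 4) = 10  true
[10] 8 / 4 = 2, so 4 divides 8  true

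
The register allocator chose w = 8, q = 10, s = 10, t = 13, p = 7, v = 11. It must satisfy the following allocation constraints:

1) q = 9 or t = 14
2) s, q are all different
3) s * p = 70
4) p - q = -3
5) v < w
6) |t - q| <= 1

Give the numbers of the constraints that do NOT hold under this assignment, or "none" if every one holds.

Constraints 1, 2, 5, 6 do not hold.

1) q = 10 ≠ 9 and t = 13 ≠ 14; both disjuncts false  fails
2) s = q = 10, not all different  fails
3) s * p = 10 * 7 = 70  holds
4) p - q = 7 - 10 = -3  holds
5) v = 11, w = 8; 11 ≥ 8 (want <)  fails
6) |13 - 10| = 3; 3 > 1, exceeds bound 1  fails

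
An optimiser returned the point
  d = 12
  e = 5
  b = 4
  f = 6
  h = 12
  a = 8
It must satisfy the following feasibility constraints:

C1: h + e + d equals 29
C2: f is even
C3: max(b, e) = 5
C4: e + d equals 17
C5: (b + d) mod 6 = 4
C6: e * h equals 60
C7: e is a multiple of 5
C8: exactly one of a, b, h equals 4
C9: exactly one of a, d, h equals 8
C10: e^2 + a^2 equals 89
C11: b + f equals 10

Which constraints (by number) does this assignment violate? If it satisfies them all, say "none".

The assignment satisfies every constraint.

C1: h + e + d = 12 + 5 + 12 = 29  holds
C2: f = 6 is even  holds
C3: max(4, 5) = 5  holds
C4: e + d = 5 + 12 = 17  holds
C5: b + d = 16; 16 mod 6 = 4  holds
C6: e * h = 5 * 12 = 60  holds
C7: 5 / 5 = 1, so 5 divides 5  holds
C8: a=8, b=4, h=12; 1 of them equals 4  holds
C9: a=8, d=12, h=12; 1 of them equals 8  holds
C10: e^2 + a^2 = 5^2 + 8^2 = 25 + 64 = 89  holds
C11: b + f = 4 + 6 = 10  holds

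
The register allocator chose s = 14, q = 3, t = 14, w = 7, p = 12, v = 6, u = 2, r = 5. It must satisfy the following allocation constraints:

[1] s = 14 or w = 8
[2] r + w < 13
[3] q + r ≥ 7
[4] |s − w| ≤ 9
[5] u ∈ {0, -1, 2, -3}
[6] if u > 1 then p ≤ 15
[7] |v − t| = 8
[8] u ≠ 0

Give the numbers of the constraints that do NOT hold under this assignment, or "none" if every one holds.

[1] s = 14 = 14 (first disjunct)  ✔
[2] r + w = 5 + 7 = 12; 12 < 13  ✔
[3] q + r = 3 + 5 = 8; 8 ≥ 7  ✔
[4] |14 − 7| = 7; 7 ≤ 9  ✔
[5] u = 2 is in {0, -1, 2, -3}  ✔
[6] u = 2 > 1, so we need p ≤ 15; p = 12 ≤ 15  ✔
[7] |6 − 14| = 8  ✔
[8] u = 2, and 2 ≠ 0  ✔

No violations.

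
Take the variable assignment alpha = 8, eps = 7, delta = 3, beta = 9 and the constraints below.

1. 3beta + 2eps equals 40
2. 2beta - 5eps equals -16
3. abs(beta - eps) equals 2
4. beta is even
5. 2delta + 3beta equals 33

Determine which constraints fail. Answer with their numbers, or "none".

1. 3beta + 2eps = 3(9) + 2(7) = 41, not 40 — violated.
2. 2beta - 5eps = 2(9) - 5(7) = -17, not -16 — violated.
3. abs(9 - 7) = 2 — OK.
4. beta = 9 is odd — violated.
5. 2delta + 3beta = 2(3) + 3(9) = 33 — OK.

Violated: 1, 2, 4.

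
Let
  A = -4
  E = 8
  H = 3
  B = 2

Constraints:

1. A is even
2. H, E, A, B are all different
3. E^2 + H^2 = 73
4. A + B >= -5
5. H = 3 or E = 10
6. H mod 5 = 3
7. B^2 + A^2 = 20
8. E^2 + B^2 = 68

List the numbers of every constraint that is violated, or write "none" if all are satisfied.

1. A = -4 is even — holds.
2. values 3, 8, -4, 2 are pairwise distinct — holds.
3. E^2 + H^2 = 8^2 + 3^2 = 64 + 9 = 73 — holds.
4. A + B = -4 + 2 = -2; -2 ≥ -5 — holds.
5. H = 3 = 3 (first disjunct) — holds.
6. 3 mod 5 = 3 — holds.
7. B^2 + A^2 = 2^2 + (-4)^2 = 4 + 16 = 20 — holds.
8. E^2 + B^2 = 8^2 + 2^2 = 64 + 4 = 68 — holds.

None — every constraint holds.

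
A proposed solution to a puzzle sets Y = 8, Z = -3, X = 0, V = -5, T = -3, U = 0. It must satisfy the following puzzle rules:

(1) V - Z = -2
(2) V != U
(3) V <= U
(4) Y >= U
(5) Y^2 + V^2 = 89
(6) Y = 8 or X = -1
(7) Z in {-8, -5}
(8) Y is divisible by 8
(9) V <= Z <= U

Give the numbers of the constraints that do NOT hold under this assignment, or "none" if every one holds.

(1) V - Z = -5 - (-3) = -2 — satisfied.
(2) V = -5, U = 0; distinct — satisfied.
(3) V = -5, U = 0; -5 ≤ 0 — satisfied.
(4) Y = 8, U = 0; 8 ≥ 0 — satisfied.
(5) Y^2 + V^2 = 8^2 + (-5)^2 = 64 + 25 = 89 — satisfied.
(6) Y = 8 = 8 (first disjunct) — satisfied.
(7) Z = -3 is not in {-8, -5} — violated.
(8) 8 / 8 = 1, so 8 divides 8 — satisfied.
(9) values -5 <= -3 <= 0 — satisfied.

No — constraint 7 is not satisfied.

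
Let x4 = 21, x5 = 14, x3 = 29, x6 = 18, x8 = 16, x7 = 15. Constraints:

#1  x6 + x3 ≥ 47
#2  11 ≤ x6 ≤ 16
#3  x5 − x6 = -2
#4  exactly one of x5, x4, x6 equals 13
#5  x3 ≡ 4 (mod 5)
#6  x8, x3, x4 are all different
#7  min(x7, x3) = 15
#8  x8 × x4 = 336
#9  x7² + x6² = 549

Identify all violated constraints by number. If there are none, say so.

The assignment fails constraints 2, 3, 4.

#1 x6 + x3 = 18 + 29 = 47; 47 ≥ 47  ✔
#2 x6 = 18 is outside [11, 16]  ✘
#3 x5 − x6 = 14 − 18 = -4, not -2  ✘
#4 x5=14, x4=21, x6=18; 0 of them equal 13, not exactly one  ✘
#5 29 mod 5 = 4  ✔
#6 values 16, 29, 21 are pairwise distinct  ✔
#7 min(15, 29) = 15  ✔
#8 x8 × x4 = 16 × 21 = 336  ✔
#9 x7² + x6² = 15² + 18² = 225 + 324 = 549  ✔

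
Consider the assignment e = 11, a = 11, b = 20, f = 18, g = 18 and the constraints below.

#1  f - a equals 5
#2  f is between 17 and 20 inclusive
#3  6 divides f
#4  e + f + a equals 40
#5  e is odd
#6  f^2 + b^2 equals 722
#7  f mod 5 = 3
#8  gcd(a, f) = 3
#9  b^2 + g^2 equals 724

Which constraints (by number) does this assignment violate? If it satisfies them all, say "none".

No — constraints 1, 6, and 8 are not satisfied.

#1 f - a = 18 - 11 = 7, not 5  fails
#2 f = 18 lies in [17, 20]  holds
#3 18 / 6 = 3, so 6 divides 18  holds
#4 e + f + a = 11 + 18 + 11 = 40  holds
#5 e = 11 is odd  holds
#6 f^2 + b^2 = 18^2 + 20^2 = 324 + 400 = 724, not 722  fails
#7 18 mod 5 = 3  holds
#8 gcd(11, 18) = 1, not 3  fails
#9 b^2 + g^2 = 20^2 + 18^2 = 400 + 324 = 724  holds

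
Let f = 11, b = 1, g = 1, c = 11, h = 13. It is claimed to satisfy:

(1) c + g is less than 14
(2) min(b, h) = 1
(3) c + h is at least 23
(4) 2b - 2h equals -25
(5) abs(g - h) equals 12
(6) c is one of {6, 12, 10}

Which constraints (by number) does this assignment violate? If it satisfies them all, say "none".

(1) c + g = 11 + 1 = 12; 12 < 14 — satisfied.
(2) min(1, 13) = 1 — satisfied.
(3) c + h = 11 + 13 = 24; 24 ≥ 23 — satisfied.
(4) 2b - 2h = 2(1) - 2(13) = -24, not -25 — violated.
(5) abs(1 - 13) = 12 — satisfied.
(6) c = 11 is not in {6, 12, 10} — violated.

Constraints 4 and 6 do not hold.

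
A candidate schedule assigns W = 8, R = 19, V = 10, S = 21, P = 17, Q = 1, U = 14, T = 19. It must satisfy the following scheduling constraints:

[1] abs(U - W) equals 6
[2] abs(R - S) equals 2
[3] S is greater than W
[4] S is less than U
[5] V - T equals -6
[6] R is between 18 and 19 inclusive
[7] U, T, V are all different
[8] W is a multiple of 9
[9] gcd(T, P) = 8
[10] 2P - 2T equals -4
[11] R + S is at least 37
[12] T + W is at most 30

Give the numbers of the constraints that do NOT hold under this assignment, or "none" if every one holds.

Violated: 4, 5, 8, 9.

[1] abs(14 - 8) = 6  true
[2] abs(19 - 21) = 2  true
[3] S = 21, W = 8; 21 > 8  true
[4] S = 21, U = 14; 21 ≥ 14 (want <)  false
[5] V - T = 10 - 19 = -9, not -6  false
[6] R = 19 lies in [18, 19]  true
[7] values 14, 19, 10 are pairwise distinct  true
[8] 8 = 9*0 + 8, so 9 does not divide 8  false
[9] gcd(19, 17) = 1, not 8  false
[10] 2P - 2T = 2(17) - 2(19) = -4  true
[11] R + S = 19 + 21 = 40; 40 ≥ 37  true
[12] T + W = 19 + 8 = 27; 27 ≤ 30  true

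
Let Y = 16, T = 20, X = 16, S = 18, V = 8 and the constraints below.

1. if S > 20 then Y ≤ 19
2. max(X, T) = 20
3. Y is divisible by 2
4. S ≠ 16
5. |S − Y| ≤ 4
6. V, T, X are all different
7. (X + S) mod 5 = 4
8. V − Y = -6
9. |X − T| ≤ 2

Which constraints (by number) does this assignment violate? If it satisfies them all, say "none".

1. S = 18, not > 20; antecedent false, conditional vacuously true — OK.
2. max(16, 20) = 20 — OK.
3. 16 / 2 = 8, so 2 divides 16 — OK.
4. S = 18, and 18 ≠ 16 — OK.
5. |18 − 16| = 2; 2 ≤ 4 — OK.
6. values 8, 20, 16 are pairwise distinct — OK.
7. X + S = 34; 34 mod 5 = 4 — OK.
8. V − Y = 8 − 16 = -8, not -6 — violated.
9. |16 − 20| = 4; 4 > 2, exceeds bound 2 — violated.

No — constraints 8, 9 are not satisfied.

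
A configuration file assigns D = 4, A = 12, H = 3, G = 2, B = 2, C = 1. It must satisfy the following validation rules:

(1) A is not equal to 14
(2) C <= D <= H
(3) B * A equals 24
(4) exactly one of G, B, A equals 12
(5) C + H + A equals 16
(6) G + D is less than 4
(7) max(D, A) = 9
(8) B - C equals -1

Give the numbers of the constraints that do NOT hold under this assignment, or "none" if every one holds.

(1) A = 12, and 12 ≠ 14 — holds.
(2) values 1, 4, 3; D = 4 is not <= H = 3 — does not hold.
(3) B * A = 2 * 12 = 24 — holds.
(4) G=2, B=2, A=12; 1 of them equals 12 — holds.
(5) C + H + A = 1 + 3 + 12 = 16 — holds.
(6) G + D = 2 + 4 = 6; 6 ≥ 4, bound 4 not met — does not hold.
(7) max(4, 12) = 12, not 9 — does not hold.
(8) B - C = 2 - 1 = 1, not -1 — does not hold.

Constraints 2, 6, 7, 8 do not hold.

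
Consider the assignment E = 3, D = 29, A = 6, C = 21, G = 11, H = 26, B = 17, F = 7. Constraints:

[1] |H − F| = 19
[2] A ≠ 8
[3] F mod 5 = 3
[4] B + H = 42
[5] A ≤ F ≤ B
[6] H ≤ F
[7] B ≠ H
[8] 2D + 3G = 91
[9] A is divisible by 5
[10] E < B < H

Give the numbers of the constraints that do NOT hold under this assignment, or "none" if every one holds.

Constraints 3, 4, 6, and 9 are violated.

[1] |26 − 7| = 19  true
[2] A = 6, and 6 ≠ 8  true
[3] 7 mod 5 = 2, not 3  false
[4] B + H = 17 + 26 = 43, not 42  false
[5] values 6 ≤ 7 ≤ 17  true
[6] H = 26, F = 7; 26 > 7 (want ≤)  false
[7] B = 17, H = 26; distinct  true
[8] 2D + 3G = 2(29) + 3(11) = 91  true
[9] 6 = 5×1 + 1, so 5 does not divide 6  false
[10] values 3 < 17 < 26  true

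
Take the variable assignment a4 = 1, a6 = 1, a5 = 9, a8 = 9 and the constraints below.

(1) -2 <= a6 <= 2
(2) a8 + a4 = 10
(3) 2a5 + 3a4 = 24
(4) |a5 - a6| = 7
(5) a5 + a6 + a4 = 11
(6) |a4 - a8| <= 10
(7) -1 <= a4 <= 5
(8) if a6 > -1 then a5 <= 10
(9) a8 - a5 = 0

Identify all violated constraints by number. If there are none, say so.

Constraints 3 and 4 are violated.

(1) a6 = 1 lies in [-2, 2] — satisfied.
(2) a8 + a4 = 9 + 1 = 10 — satisfied.
(3) 2a5 + 3a4 = 2(9) + 3(1) = 21, not 24 — violated.
(4) |9 - 1| = 8, not 7 — violated.
(5) a5 + a6 + a4 = 9 + 1 + 1 = 11 — satisfied.
(6) |1 - 9| = 8; 8 ≤ 10 — satisfied.
(7) a4 = 1 lies in [-1, 5] — satisfied.
(8) a6 = 1 > -1, so we need a5 ≤ 10; a5 = 9 ≤ 10 — satisfied.
(9) a8 - a5 = 9 - 9 = 0 — satisfied.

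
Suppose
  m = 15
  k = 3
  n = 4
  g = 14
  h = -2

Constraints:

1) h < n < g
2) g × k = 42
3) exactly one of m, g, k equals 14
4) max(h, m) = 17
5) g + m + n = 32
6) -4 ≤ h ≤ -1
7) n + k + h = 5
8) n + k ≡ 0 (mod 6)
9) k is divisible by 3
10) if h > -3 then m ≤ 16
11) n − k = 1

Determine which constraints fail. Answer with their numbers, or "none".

Constraints 4, 5, and 8 do not hold.

1) values -2 < 4 < 14 — satisfied.
2) g × k = 14 × 3 = 42 — satisfied.
3) m=15, g=14, k=3; 1 of them equals 14 — satisfied.
4) max(-2, 15) = 15, not 17 — violated.
5) g + m + n = 14 + 15 + 4 = 33, not 32 — violated.
6) h = -2 lies in [-4, -1] — satisfied.
7) n + k + h = 4 + 3 + (-2) = 5 — satisfied.
8) n + k = 7; 7 mod 6 = 1, not 0 — violated.
9) 3 / 3 = 1, so 3 divides 3 — satisfied.
10) h = -2 > -3, so we need m ≤ 16; m = 15 ≤ 16 — satisfied.
11) n − k = 4 − 3 = 1 — satisfied.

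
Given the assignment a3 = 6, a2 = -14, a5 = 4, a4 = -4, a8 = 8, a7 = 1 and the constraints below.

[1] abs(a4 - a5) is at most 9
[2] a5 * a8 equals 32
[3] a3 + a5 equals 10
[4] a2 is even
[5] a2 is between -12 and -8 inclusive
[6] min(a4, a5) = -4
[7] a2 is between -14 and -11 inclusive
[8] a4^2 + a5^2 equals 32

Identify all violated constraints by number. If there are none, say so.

Violated: 5.

[1] abs(-4 - 4) = 8; 8 ≤ 9 — holds.
[2] a5 * a8 = 4 * 8 = 32 — holds.
[3] a3 + a5 = 6 + 4 = 10 — holds.
[4] a2 = -14 is even — holds.
[5] a2 = -14 is outside [-12, -8] — does not hold.
[6] min(-4, 4) = -4 — holds.
[7] a2 = -14 lies in [-14, -11] — holds.
[8] a4^2 + a5^2 = (-4)^2 + 4^2 = 16 + 16 = 32 — holds.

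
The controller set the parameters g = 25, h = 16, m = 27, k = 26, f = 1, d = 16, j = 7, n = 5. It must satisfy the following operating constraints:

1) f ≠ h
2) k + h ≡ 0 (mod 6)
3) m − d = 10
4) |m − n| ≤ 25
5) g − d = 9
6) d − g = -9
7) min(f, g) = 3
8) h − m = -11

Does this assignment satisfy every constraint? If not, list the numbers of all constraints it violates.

1) f = 1, h = 16; distinct — holds.
2) k + h = 42; 42 mod 6 = 0 — holds.
3) m − d = 27 − 16 = 11, not 10 — fails.
4) |27 − 5| = 22; 22 ≤ 25 — holds.
5) g − d = 25 − 16 = 9 — holds.
6) d − g = 16 − 25 = -9 — holds.
7) min(1, 25) = 1, not 3 — fails.
8) h − m = 16 − 27 = -11 — holds.

Violated: 3 and 7.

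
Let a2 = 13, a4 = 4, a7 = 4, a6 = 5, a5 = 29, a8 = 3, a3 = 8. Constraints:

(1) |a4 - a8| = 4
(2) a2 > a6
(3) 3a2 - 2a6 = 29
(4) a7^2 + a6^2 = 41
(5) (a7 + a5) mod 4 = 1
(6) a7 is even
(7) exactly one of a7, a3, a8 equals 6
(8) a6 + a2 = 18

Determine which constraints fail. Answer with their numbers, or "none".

(1) |4 - 3| = 1, not 4 — fails.
(2) a2 = 13, a6 = 5; 13 > 5 — holds.
(3) 3a2 - 2a6 = 3(13) - 2(5) = 29 — holds.
(4) a7^2 + a6^2 = 4^2 + 5^2 = 16 + 25 = 41 — holds.
(5) a7 + a5 = 33; 33 mod 4 = 1 — holds.
(6) a7 = 4 is even — holds.
(7) a7=4, a3=8, a8=3; 0 of them equal 6, not exactly one — fails.
(8) a6 + a2 = 5 + 13 = 18 — holds.

Constraints 1 and 7 do not hold.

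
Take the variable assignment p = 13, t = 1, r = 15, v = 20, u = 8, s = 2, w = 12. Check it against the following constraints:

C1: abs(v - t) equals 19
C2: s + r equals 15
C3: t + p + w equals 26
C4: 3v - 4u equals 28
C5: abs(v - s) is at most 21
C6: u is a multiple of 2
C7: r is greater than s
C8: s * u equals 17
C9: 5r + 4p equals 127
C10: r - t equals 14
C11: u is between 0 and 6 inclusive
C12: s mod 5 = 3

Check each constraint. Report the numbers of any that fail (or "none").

Constraints 2, 8, 11, and 12 are violated.

C1: abs(20 - 1) = 19  true
C2: s + r = 2 + 15 = 17, not 15  false
C3: t + p + w = 1 + 13 + 12 = 26  true
C4: 3v - 4u = 3(20) - 4(8) = 28  true
C5: abs(20 - 2) = 18; 18 ≤ 21  true
C6: 8 / 2 = 4, so 2 divides 8  true
C7: r = 15, s = 2; 15 > 2  true
C8: s * u = 2 * 8 = 16, not 17  false
C9: 5r + 4p = 5(15) + 4(13) = 127  true
C10: r - t = 15 - 1 = 14  true
C11: u = 8 is outside [0, 6]  false
C12: 2 mod 5 = 2, not 3  false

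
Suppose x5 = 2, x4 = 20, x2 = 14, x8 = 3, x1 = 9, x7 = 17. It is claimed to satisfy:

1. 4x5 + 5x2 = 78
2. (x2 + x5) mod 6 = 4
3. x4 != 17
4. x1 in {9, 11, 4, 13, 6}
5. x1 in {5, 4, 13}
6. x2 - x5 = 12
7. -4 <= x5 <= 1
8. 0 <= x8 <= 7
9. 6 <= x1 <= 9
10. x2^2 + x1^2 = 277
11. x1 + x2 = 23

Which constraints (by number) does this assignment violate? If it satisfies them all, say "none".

The assignment fails constraints 5 and 7.

1. 4x5 + 5x2 = 4(2) + 5(14) = 78 — OK.
2. x2 + x5 = 16; 16 mod 6 = 4 — OK.
3. x4 = 20, and 20 ≠ 17 — OK.
4. x1 = 9 is in {9, 11, 4, 13, 6} — OK.
5. x1 = 9 is not in {5, 4, 13} — violated.
6. x2 - x5 = 14 - 2 = 12 — OK.
7. x5 = 2 is outside [-4, 1] — violated.
8. x8 = 3 lies in [0, 7] — OK.
9. x1 = 9 lies in [6, 9] — OK.
10. x2^2 + x1^2 = 14^2 + 9^2 = 196 + 81 = 277 — OK.
11. x1 + x2 = 9 + 14 = 23 — OK.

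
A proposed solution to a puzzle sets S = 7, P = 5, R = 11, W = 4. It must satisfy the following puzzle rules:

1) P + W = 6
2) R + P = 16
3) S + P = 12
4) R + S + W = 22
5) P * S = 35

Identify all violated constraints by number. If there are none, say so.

1) P + W = 5 + 4 = 9, not 6 — violated.
2) R + P = 11 + 5 = 16 — satisfied.
3) S + P = 7 + 5 = 12 — satisfied.
4) R + S + W = 11 + 7 + 4 = 22 — satisfied.
5) P * S = 5 * 7 = 35 — satisfied.

Violated: 1.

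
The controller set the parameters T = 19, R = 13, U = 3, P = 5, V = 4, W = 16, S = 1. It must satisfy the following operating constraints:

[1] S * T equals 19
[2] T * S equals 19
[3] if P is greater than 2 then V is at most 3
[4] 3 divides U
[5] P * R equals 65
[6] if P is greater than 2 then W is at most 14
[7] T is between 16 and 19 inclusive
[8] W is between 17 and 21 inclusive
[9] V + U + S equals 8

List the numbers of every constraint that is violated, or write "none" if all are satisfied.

The assignment fails constraints 3, 6, and 8.

[1] S * T = 1 * 19 = 19 — satisfied.
[2] T * S = 19 * 1 = 19 — satisfied.
[3] P = 5 > 2, so we need V ≤ 3; but V = 4 > 3 — violated.
[4] 3 / 3 = 1, so 3 divides 3 — satisfied.
[5] P * R = 5 * 13 = 65 — satisfied.
[6] P = 5 > 2, so we need W ≤ 14; but W = 16 > 14 — violated.
[7] T = 19 lies in [16, 19] — satisfied.
[8] W = 16 is outside [17, 21] — violated.
[9] V + U + S = 4 + 3 + 1 = 8 — satisfied.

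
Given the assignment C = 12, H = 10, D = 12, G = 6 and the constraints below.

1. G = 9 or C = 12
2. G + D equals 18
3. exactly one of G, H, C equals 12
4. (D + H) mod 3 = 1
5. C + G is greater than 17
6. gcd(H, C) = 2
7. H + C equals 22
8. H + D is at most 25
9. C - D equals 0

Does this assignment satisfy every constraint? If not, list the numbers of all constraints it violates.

No violations.

1. G = 6 ≠ 9, but C = 12 = 12 (second disjunct) — OK.
2. G + D = 6 + 12 = 18 — OK.
3. G=6, H=10, C=12; 1 of them equals 12 — OK.
4. D + H = 22; 22 mod 3 = 1 — OK.
5. C + G = 12 + 6 = 18; 18 > 17 — OK.
6. gcd(10, 12) = 2 — OK.
7. H + C = 10 + 12 = 22 — OK.
8. H + D = 10 + 12 = 22; 22 ≤ 25 — OK.
9. C - D = 12 - 12 = 0 — OK.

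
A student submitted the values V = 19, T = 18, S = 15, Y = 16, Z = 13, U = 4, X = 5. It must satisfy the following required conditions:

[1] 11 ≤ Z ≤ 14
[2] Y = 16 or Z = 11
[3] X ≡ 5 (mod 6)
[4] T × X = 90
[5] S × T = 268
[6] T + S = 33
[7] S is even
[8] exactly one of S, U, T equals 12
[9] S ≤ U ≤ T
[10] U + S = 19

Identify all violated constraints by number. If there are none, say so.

No — constraints 5, 7, 8, 9 are not satisfied.

[1] Z = 13 lies in [11, 14] — holds.
[2] Y = 16 = 16 (first disjunct) — holds.
[3] 5 mod 6 = 5 — holds.
[4] T × X = 18 × 5 = 90 — holds.
[5] S × T = 15 × 18 = 270, not 268 — fails.
[6] T + S = 18 + 15 = 33 — holds.
[7] S = 15 is odd — fails.
[8] S=15, U=4, T=18; 0 of them equal 12, not exactly one — fails.
[9] values 15, 4, 18; S = 15 is not ≤ U = 4 — fails.
[10] U + S = 4 + 15 = 19 — holds.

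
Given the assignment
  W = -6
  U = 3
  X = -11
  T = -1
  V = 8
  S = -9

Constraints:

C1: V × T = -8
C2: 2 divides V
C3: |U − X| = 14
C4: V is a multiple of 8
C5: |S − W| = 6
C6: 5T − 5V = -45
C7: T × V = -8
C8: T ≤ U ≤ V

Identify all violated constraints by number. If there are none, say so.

C1: V × T = 8 × (-1) = -8 — holds.
C2: 8 / 2 = 4, so 2 divides 8 — holds.
C3: |3 − (-11)| = 14 — holds.
C4: 8 / 8 = 1, so 8 divides 8 — holds.
C5: |-9 − (-6)| = 3, not 6 — fails.
C6: 5T − 5V = 5(-1) − 5(8) = -45 — holds.
C7: T × V = -1 × 8 = -8 — holds.
C8: values -1 ≤ 3 ≤ 8 — holds.

Constraint 5 is violated.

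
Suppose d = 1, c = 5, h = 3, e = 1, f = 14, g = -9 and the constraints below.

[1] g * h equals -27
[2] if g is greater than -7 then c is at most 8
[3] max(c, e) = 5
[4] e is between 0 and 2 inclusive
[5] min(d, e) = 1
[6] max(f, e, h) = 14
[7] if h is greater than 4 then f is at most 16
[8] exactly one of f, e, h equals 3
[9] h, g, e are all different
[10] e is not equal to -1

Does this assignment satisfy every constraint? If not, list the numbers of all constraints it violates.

The assignment satisfies every constraint.

[1] g * h = -9 * 3 = -27 — satisfied.
[2] g = -9, not > -7; antecedent false, conditional vacuously true — satisfied.
[3] max(5, 1) = 5 — satisfied.
[4] e = 1 lies in [0, 2] — satisfied.
[5] min(1, 1) = 1 — satisfied.
[6] max(14, 1, 3) = 14 — satisfied.
[7] h = 3, not > 4; antecedent false, conditional vacuously true — satisfied.
[8] f=14, e=1, h=3; 1 of them equals 3 — satisfied.
[9] values 3, -9, 1 are pairwise distinct — satisfied.
[10] e = 1, and 1 ≠ -1 — satisfied.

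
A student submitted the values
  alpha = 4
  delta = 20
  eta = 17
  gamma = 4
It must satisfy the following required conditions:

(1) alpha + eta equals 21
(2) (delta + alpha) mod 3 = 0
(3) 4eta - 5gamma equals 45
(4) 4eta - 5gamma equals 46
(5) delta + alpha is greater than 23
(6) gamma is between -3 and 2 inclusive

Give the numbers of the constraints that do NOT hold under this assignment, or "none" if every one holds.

Constraints 3, 4, 6 are violated.

(1) alpha + eta = 4 + 17 = 21 — satisfied.
(2) delta + alpha = 24; 24 mod 3 = 0 — satisfied.
(3) 4eta - 5gamma = 4(17) - 5(4) = 48, not 45 — violated.
(4) 4eta - 5gamma = 4(17) - 5(4) = 48, not 46 — violated.
(5) delta + alpha = 20 + 4 = 24; 24 > 23 — satisfied.
(6) gamma = 4 is outside [-3, 2] — violated.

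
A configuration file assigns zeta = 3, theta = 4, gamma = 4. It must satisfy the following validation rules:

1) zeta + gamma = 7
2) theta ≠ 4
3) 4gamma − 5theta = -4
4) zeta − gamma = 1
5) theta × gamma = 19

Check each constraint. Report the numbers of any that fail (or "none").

1) zeta + gamma = 3 + 4 = 7 — OK.
2) theta = 4, but 4 is required to differ — violated.
3) 4gamma − 5theta = 4(4) − 5(4) = -4 — OK.
4) zeta − gamma = 3 − 4 = -1, not 1 — violated.
5) theta × gamma = 4 × 4 = 16, not 19 — violated.

Violated: 2, 4, and 5.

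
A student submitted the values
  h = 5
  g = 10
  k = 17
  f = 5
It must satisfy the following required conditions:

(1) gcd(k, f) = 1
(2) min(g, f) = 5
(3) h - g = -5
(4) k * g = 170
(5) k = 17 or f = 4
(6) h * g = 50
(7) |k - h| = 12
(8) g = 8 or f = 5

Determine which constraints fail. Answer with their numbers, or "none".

No violations.

(1) gcd(17, 5) = 1  ✔
(2) min(10, 5) = 5  ✔
(3) h - g = 5 - 10 = -5  ✔
(4) k * g = 17 * 10 = 170  ✔
(5) k = 17 = 17 (first disjunct)  ✔
(6) h * g = 5 * 10 = 50  ✔
(7) |17 - 5| = 12  ✔
(8) g = 10 ≠ 8, but f = 5 = 5 (second disjunct)  ✔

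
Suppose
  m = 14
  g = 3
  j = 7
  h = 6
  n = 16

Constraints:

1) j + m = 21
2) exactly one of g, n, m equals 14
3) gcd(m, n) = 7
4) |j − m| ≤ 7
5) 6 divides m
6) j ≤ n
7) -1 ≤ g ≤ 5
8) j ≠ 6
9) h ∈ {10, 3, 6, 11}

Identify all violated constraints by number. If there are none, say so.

Violated: 3, 5.

1) j + m = 7 + 14 = 21 — OK.
2) g=3, n=16, m=14; 1 of them equals 14 — OK.
3) gcd(14, 16) = 2, not 7 — violated.
4) |7 − 14| = 7; 7 ≤ 7 — OK.
5) 14 = 6×2 + 2, so 6 does not divide 14 — violated.
6) j = 7, n = 16; 7 ≤ 16 — OK.
7) g = 3 lies in [-1, 5] — OK.
8) j = 7, and 7 ≠ 6 — OK.
9) h = 6 is in {10, 3, 6, 11} — OK.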